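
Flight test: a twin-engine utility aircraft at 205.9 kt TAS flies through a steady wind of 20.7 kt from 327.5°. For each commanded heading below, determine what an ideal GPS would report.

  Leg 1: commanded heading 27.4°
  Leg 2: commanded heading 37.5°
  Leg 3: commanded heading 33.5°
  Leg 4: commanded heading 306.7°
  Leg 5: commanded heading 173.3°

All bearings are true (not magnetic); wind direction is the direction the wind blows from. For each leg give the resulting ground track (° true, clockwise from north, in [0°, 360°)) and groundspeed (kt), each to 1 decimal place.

Leg 1: track=32.6°, groundspeed=196.3 kt
Leg 2: track=43.1°, groundspeed=199.8 kt
Leg 3: track=39.0°, groundspeed=198.4 kt
Leg 4: track=304.4°, groundspeed=186.7 kt
Leg 5: track=171.0°, groundspeed=224.7 kt

Leg 1: heading 27.4°; drift +5.2° → track 32.6°, groundspeed 196.3 kt
Leg 2: heading 37.5°; drift +5.6° → track 43.1°, groundspeed 199.8 kt
Leg 3: heading 33.5°; drift +5.5° → track 39.0°, groundspeed 198.4 kt
Leg 4: heading 306.7°; drift -2.3° → track 304.4°, groundspeed 186.7 kt
Leg 5: heading 173.3°; drift -2.3° → track 171.0°, groundspeed 224.7 kt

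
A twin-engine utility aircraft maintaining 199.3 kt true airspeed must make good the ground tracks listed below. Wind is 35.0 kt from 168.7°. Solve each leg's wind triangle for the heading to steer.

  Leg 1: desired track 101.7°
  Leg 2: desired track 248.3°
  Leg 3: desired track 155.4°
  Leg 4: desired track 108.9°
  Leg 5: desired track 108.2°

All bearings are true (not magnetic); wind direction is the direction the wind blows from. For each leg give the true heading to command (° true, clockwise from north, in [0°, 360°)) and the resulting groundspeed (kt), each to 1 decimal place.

Leg 1: heading=111.0°, groundspeed=183.0 kt
Leg 2: heading=238.4°, groundspeed=190.0 kt
Leg 3: heading=157.7°, groundspeed=165.1 kt
Leg 4: heading=117.6°, groundspeed=179.4 kt
Leg 5: heading=117.0°, groundspeed=179.7 kt

Leg 1: desired track 101.7°; wind correction +9.3° → command heading 111.0°, groundspeed 183.0 kt
Leg 2: desired track 248.3°; wind correction -9.9° → command heading 238.4°, groundspeed 190.0 kt
Leg 3: desired track 155.4°; wind correction +2.3° → command heading 157.7°, groundspeed 165.1 kt
Leg 4: desired track 108.9°; wind correction +8.7° → command heading 117.6°, groundspeed 179.4 kt
Leg 5: desired track 108.2°; wind correction +8.8° → command heading 117.0°, groundspeed 179.7 kt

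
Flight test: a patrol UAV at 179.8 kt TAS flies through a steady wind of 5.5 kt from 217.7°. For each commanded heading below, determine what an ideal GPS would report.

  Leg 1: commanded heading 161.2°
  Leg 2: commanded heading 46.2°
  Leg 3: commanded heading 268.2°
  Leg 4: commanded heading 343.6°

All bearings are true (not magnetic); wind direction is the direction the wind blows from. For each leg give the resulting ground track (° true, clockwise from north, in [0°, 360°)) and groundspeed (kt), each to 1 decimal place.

Leg 1: heading 161.2°; drift -1.5° → track 159.7°, groundspeed 176.8 kt
Leg 2: heading 46.2°; drift -0.3° → track 45.9°, groundspeed 185.2 kt
Leg 3: heading 268.2°; drift +1.4° → track 269.6°, groundspeed 176.4 kt
Leg 4: heading 343.6°; drift +1.4° → track 345.0°, groundspeed 183.1 kt

Leg 1: track=159.7°, groundspeed=176.8 kt
Leg 2: track=45.9°, groundspeed=185.2 kt
Leg 3: track=269.6°, groundspeed=176.4 kt
Leg 4: track=345.0°, groundspeed=183.1 kt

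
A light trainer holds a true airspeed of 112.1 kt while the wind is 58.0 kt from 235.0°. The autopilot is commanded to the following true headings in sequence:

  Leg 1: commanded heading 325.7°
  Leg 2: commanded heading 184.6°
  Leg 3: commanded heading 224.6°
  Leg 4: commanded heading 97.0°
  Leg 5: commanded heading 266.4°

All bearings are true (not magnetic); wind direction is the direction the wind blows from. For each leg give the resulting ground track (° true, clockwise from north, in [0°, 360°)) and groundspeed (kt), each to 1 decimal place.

Leg 1: heading 325.7°; drift +27.2° → track 352.9°, groundspeed 126.8 kt
Leg 2: heading 184.6°; drift -30.7° → track 153.9°, groundspeed 87.4 kt
Leg 3: heading 224.6°; drift -10.8° → track 213.8°, groundspeed 56.0 kt
Leg 4: heading 97.0°; drift -14.0° → track 83.0°, groundspeed 160.0 kt
Leg 5: heading 266.4°; drift +25.8° → track 292.2°, groundspeed 69.5 kt

Leg 1: track=352.9°, groundspeed=126.8 kt
Leg 2: track=153.9°, groundspeed=87.4 kt
Leg 3: track=213.8°, groundspeed=56.0 kt
Leg 4: track=83.0°, groundspeed=160.0 kt
Leg 5: track=292.2°, groundspeed=69.5 kt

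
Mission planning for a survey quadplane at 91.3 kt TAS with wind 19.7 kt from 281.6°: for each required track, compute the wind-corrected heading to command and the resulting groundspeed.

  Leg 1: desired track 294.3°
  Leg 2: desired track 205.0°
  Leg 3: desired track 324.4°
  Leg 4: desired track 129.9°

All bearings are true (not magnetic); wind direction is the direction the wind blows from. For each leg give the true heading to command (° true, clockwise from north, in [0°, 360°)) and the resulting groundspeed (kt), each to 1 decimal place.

Leg 1: desired track 294.3°; wind correction -2.7° → command heading 291.6°, groundspeed 72.0 kt
Leg 2: desired track 205.0°; wind correction +12.1° → command heading 217.1°, groundspeed 84.7 kt
Leg 3: desired track 324.4°; wind correction -8.4° → command heading 316.0°, groundspeed 75.9 kt
Leg 4: desired track 129.9°; wind correction +5.9° → command heading 135.8°, groundspeed 108.2 kt

Leg 1: heading=291.6°, groundspeed=72.0 kt
Leg 2: heading=217.1°, groundspeed=84.7 kt
Leg 3: heading=316.0°, groundspeed=75.9 kt
Leg 4: heading=135.8°, groundspeed=108.2 kt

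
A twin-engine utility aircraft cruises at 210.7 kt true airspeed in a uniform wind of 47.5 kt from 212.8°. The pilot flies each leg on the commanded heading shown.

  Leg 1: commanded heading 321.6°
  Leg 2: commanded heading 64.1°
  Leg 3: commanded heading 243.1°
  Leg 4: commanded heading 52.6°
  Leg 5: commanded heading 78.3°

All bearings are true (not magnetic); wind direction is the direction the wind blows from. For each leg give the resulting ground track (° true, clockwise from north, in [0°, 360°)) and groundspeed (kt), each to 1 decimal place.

Leg 1: heading 321.6°; drift +11.3° → track 332.9°, groundspeed 230.4 kt
Leg 2: heading 64.1°; drift -5.6° → track 58.5°, groundspeed 252.5 kt
Leg 3: heading 243.1°; drift +8.0° → track 251.1°, groundspeed 171.4 kt
Leg 4: heading 52.6°; drift -3.6° → track 49.0°, groundspeed 255.9 kt
Leg 5: heading 78.3°; drift -7.9° → track 70.4°, groundspeed 246.3 kt

Leg 1: track=332.9°, groundspeed=230.4 kt
Leg 2: track=58.5°, groundspeed=252.5 kt
Leg 3: track=251.1°, groundspeed=171.4 kt
Leg 4: track=49.0°, groundspeed=255.9 kt
Leg 5: track=70.4°, groundspeed=246.3 kt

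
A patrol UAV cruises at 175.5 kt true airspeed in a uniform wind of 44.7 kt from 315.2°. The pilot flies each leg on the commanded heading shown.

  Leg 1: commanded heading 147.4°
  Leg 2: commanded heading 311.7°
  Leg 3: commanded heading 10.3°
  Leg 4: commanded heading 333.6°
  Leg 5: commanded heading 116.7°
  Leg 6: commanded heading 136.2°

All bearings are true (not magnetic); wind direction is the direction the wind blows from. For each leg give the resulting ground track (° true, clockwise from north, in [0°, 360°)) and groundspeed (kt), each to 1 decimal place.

Leg 1: track=144.9°, groundspeed=219.4 kt
Leg 2: track=310.5°, groundspeed=130.9 kt
Leg 3: track=24.0°, groundspeed=154.3 kt
Leg 4: track=339.7°, groundspeed=133.8 kt
Leg 5: track=120.4°, groundspeed=218.4 kt
Leg 6: track=136.0°, groundspeed=220.2 kt

Leg 1: heading 147.4°; drift -2.5° → track 144.9°, groundspeed 219.4 kt
Leg 2: heading 311.7°; drift -1.2° → track 310.5°, groundspeed 130.9 kt
Leg 3: heading 10.3°; drift +13.7° → track 24.0°, groundspeed 154.3 kt
Leg 4: heading 333.6°; drift +6.1° → track 339.7°, groundspeed 133.8 kt
Leg 5: heading 116.7°; drift +3.7° → track 120.4°, groundspeed 218.4 kt
Leg 6: heading 136.2°; drift -0.2° → track 136.0°, groundspeed 220.2 kt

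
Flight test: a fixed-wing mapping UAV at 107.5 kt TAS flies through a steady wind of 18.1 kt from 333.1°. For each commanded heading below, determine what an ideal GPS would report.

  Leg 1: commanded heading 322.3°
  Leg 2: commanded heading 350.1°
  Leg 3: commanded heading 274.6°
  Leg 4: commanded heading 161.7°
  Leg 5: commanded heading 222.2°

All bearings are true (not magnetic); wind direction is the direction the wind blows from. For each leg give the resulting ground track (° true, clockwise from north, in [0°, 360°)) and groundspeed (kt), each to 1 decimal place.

Leg 1: track=320.1°, groundspeed=89.8 kt
Leg 2: track=353.5°, groundspeed=90.3 kt
Leg 3: track=265.7°, groundspeed=99.2 kt
Leg 4: track=160.5°, groundspeed=125.4 kt
Leg 5: track=213.8°, groundspeed=115.2 kt

Leg 1: heading 322.3°; drift -2.2° → track 320.1°, groundspeed 89.8 kt
Leg 2: heading 350.1°; drift +3.4° → track 353.5°, groundspeed 90.3 kt
Leg 3: heading 274.6°; drift -8.9° → track 265.7°, groundspeed 99.2 kt
Leg 4: heading 161.7°; drift -1.2° → track 160.5°, groundspeed 125.4 kt
Leg 5: heading 222.2°; drift -8.4° → track 213.8°, groundspeed 115.2 kt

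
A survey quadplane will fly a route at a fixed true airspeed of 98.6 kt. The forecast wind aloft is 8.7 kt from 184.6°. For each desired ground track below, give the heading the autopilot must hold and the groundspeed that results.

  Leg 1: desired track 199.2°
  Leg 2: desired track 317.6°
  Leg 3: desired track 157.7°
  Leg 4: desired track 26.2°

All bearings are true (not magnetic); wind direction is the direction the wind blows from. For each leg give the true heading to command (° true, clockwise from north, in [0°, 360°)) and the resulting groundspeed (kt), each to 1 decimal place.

Leg 1: heading=197.9°, groundspeed=90.2 kt
Leg 2: heading=313.9°, groundspeed=104.3 kt
Leg 3: heading=160.0°, groundspeed=90.8 kt
Leg 4: heading=28.1°, groundspeed=106.6 kt

Leg 1: desired track 199.2°; wind correction -1.3° → command heading 197.9°, groundspeed 90.2 kt
Leg 2: desired track 317.6°; wind correction -3.7° → command heading 313.9°, groundspeed 104.3 kt
Leg 3: desired track 157.7°; wind correction +2.3° → command heading 160.0°, groundspeed 90.8 kt
Leg 4: desired track 26.2°; wind correction +1.9° → command heading 28.1°, groundspeed 106.6 kt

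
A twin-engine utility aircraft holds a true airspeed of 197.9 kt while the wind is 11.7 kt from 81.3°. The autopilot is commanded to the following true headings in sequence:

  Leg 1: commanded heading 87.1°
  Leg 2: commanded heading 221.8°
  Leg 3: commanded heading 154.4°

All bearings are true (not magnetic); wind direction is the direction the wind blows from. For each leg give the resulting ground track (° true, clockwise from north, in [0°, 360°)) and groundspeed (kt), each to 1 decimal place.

Leg 1: heading 87.1°; drift +0.4° → track 87.5°, groundspeed 186.3 kt
Leg 2: heading 221.8°; drift +2.1° → track 223.9°, groundspeed 207.1 kt
Leg 3: heading 154.4°; drift +3.3° → track 157.7°, groundspeed 194.8 kt

Leg 1: track=87.5°, groundspeed=186.3 kt
Leg 2: track=223.9°, groundspeed=207.1 kt
Leg 3: track=157.7°, groundspeed=194.8 kt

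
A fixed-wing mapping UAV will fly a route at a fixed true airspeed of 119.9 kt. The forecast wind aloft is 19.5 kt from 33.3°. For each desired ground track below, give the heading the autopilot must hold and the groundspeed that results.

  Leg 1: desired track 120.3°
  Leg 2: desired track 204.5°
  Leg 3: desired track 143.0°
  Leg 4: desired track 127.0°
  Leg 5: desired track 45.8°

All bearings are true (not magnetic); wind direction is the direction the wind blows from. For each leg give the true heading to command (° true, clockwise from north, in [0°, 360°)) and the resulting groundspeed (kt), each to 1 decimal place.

Leg 1: desired track 120.3°; wind correction -9.3° → command heading 111.0°, groundspeed 117.3 kt
Leg 2: desired track 204.5°; wind correction -1.4° → command heading 203.1°, groundspeed 139.1 kt
Leg 3: desired track 143.0°; wind correction -8.8° → command heading 134.2°, groundspeed 125.1 kt
Leg 4: desired track 127.0°; wind correction -9.3° → command heading 117.7°, groundspeed 119.6 kt
Leg 5: desired track 45.8°; wind correction -2.0° → command heading 43.8°, groundspeed 100.8 kt

Leg 1: heading=111.0°, groundspeed=117.3 kt
Leg 2: heading=203.1°, groundspeed=139.1 kt
Leg 3: heading=134.2°, groundspeed=125.1 kt
Leg 4: heading=117.7°, groundspeed=119.6 kt
Leg 5: heading=43.8°, groundspeed=100.8 kt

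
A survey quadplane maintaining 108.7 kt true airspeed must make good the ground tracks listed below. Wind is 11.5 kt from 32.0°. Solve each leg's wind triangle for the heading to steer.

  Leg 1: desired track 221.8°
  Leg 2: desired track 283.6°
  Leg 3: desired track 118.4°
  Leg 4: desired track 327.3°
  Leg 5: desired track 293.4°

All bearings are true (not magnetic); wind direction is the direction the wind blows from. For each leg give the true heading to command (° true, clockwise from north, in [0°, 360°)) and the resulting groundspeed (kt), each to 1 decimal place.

Leg 1: heading=222.8°, groundspeed=120.0 kt
Leg 2: heading=289.4°, groundspeed=111.8 kt
Leg 3: heading=112.3°, groundspeed=107.4 kt
Leg 4: heading=332.8°, groundspeed=103.3 kt
Leg 5: heading=299.4°, groundspeed=109.8 kt

Leg 1: desired track 221.8°; wind correction +1.0° → command heading 222.8°, groundspeed 120.0 kt
Leg 2: desired track 283.6°; wind correction +5.8° → command heading 289.4°, groundspeed 111.8 kt
Leg 3: desired track 118.4°; wind correction -6.1° → command heading 112.3°, groundspeed 107.4 kt
Leg 4: desired track 327.3°; wind correction +5.5° → command heading 332.8°, groundspeed 103.3 kt
Leg 5: desired track 293.4°; wind correction +6.0° → command heading 299.4°, groundspeed 109.8 kt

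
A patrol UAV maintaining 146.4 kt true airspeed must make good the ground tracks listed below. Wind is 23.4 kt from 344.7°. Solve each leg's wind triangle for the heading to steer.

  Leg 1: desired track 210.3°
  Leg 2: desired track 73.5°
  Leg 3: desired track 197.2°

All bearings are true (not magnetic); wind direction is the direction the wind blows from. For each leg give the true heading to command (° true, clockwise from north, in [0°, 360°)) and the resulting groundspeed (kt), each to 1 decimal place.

Leg 1: heading=216.9°, groundspeed=161.8 kt
Leg 2: heading=64.3°, groundspeed=144.0 kt
Leg 3: heading=202.1°, groundspeed=165.6 kt

Leg 1: desired track 210.3°; wind correction +6.6° → command heading 216.9°, groundspeed 161.8 kt
Leg 2: desired track 73.5°; wind correction -9.2° → command heading 64.3°, groundspeed 144.0 kt
Leg 3: desired track 197.2°; wind correction +4.9° → command heading 202.1°, groundspeed 165.6 kt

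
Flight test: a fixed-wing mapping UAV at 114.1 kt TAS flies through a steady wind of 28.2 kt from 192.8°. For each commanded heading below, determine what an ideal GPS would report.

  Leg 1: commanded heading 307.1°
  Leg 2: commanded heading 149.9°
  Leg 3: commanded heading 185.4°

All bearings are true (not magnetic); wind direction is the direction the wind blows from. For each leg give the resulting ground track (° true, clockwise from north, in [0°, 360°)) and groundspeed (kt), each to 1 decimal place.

Leg 1: track=318.7°, groundspeed=128.3 kt
Leg 2: track=138.3°, groundspeed=95.4 kt
Leg 3: track=183.0°, groundspeed=86.2 kt

Leg 1: heading 307.1°; drift +11.6° → track 318.7°, groundspeed 128.3 kt
Leg 2: heading 149.9°; drift -11.6° → track 138.3°, groundspeed 95.4 kt
Leg 3: heading 185.4°; drift -2.4° → track 183.0°, groundspeed 86.2 kt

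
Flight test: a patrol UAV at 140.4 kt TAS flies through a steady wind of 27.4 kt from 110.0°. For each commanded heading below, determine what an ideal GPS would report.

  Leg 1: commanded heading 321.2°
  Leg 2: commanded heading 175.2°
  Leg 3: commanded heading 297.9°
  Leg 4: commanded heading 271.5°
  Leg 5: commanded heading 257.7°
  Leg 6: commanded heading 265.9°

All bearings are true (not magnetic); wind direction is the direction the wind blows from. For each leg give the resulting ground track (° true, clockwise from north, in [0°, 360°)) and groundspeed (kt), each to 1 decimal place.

Leg 1: track=316.2°, groundspeed=164.5 kt
Leg 2: track=186.1°, groundspeed=131.3 kt
Leg 3: track=296.6°, groundspeed=167.6 kt
Leg 4: track=274.5°, groundspeed=166.6 kt
Leg 5: track=262.8°, groundspeed=164.2 kt
Leg 6: track=269.8°, groundspeed=165.8 kt

Leg 1: heading 321.2°; drift -5.0° → track 316.2°, groundspeed 164.5 kt
Leg 2: heading 175.2°; drift +10.9° → track 186.1°, groundspeed 131.3 kt
Leg 3: heading 297.9°; drift -1.3° → track 296.6°, groundspeed 167.6 kt
Leg 4: heading 271.5°; drift +3.0° → track 274.5°, groundspeed 166.6 kt
Leg 5: heading 257.7°; drift +5.1° → track 262.8°, groundspeed 164.2 kt
Leg 6: heading 265.9°; drift +3.9° → track 269.8°, groundspeed 165.8 kt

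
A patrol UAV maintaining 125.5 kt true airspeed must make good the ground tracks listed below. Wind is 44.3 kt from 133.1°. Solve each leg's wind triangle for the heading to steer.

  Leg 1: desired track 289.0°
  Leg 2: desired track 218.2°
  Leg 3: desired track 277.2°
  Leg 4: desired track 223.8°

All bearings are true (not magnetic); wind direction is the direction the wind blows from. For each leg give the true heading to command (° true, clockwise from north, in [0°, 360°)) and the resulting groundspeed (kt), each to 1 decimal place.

Leg 1: desired track 289.0°; wind correction -8.3° → command heading 280.7°, groundspeed 164.6 kt
Leg 2: desired track 218.2°; wind correction -20.6° → command heading 197.6°, groundspeed 113.7 kt
Leg 3: desired track 277.2°; wind correction -11.9° → command heading 265.3°, groundspeed 158.7 kt
Leg 4: desired track 223.8°; wind correction -20.7° → command heading 203.1°, groundspeed 118.0 kt

Leg 1: heading=280.7°, groundspeed=164.6 kt
Leg 2: heading=197.6°, groundspeed=113.7 kt
Leg 3: heading=265.3°, groundspeed=158.7 kt
Leg 4: heading=203.1°, groundspeed=118.0 kt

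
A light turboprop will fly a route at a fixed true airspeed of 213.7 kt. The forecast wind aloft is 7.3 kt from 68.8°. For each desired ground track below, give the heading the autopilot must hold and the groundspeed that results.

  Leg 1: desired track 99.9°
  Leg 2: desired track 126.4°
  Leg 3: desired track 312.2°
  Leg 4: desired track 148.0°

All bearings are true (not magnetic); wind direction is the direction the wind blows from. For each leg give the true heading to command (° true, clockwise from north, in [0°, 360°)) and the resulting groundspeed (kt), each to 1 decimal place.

Leg 1: heading=98.9°, groundspeed=207.4 kt
Leg 2: heading=124.7°, groundspeed=209.7 kt
Leg 3: heading=314.0°, groundspeed=216.9 kt
Leg 4: heading=146.1°, groundspeed=212.2 kt

Leg 1: desired track 99.9°; wind correction -1.0° → command heading 98.9°, groundspeed 207.4 kt
Leg 2: desired track 126.4°; wind correction -1.7° → command heading 124.7°, groundspeed 209.7 kt
Leg 3: desired track 312.2°; wind correction +1.8° → command heading 314.0°, groundspeed 216.9 kt
Leg 4: desired track 148.0°; wind correction -1.9° → command heading 146.1°, groundspeed 212.2 kt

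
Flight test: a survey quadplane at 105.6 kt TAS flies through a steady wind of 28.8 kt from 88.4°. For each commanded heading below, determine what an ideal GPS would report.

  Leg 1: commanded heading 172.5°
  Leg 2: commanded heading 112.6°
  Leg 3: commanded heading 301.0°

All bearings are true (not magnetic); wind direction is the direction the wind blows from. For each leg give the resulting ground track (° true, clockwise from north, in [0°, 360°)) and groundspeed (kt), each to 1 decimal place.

Leg 1: heading 172.5°; drift +15.6° → track 188.1°, groundspeed 106.6 kt
Leg 2: heading 112.6°; drift +8.5° → track 121.1°, groundspeed 80.2 kt
Leg 3: heading 301.0°; drift -6.8° → track 294.2°, groundspeed 130.8 kt

Leg 1: track=188.1°, groundspeed=106.6 kt
Leg 2: track=121.1°, groundspeed=80.2 kt
Leg 3: track=294.2°, groundspeed=130.8 kt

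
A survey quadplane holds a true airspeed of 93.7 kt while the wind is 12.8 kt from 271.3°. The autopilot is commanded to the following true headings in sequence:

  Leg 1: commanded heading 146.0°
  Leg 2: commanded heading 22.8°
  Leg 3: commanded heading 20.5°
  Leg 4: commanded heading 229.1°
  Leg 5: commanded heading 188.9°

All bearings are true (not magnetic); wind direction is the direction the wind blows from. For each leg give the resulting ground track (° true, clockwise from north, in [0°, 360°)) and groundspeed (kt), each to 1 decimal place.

Leg 1: track=140.1°, groundspeed=101.6 kt
Leg 2: track=29.7°, groundspeed=99.1 kt
Leg 3: track=27.5°, groundspeed=98.7 kt
Leg 4: track=223.3°, groundspeed=84.7 kt
Leg 5: track=181.0°, groundspeed=92.9 kt

Leg 1: heading 146.0°; drift -5.9° → track 140.1°, groundspeed 101.6 kt
Leg 2: heading 22.8°; drift +6.9° → track 29.7°, groundspeed 99.1 kt
Leg 3: heading 20.5°; drift +7.0° → track 27.5°, groundspeed 98.7 kt
Leg 4: heading 229.1°; drift -5.8° → track 223.3°, groundspeed 84.7 kt
Leg 5: heading 188.9°; drift -7.9° → track 181.0°, groundspeed 92.9 kt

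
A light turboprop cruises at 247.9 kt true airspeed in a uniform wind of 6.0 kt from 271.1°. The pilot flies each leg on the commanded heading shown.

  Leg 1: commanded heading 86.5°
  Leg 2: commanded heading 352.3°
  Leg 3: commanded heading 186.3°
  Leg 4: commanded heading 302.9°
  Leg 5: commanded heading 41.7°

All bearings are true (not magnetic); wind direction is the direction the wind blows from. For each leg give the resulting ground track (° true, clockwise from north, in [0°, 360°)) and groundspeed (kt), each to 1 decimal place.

Leg 1: heading 86.5°; drift +0.1° → track 86.6°, groundspeed 253.9 kt
Leg 2: heading 352.3°; drift +1.4° → track 353.7°, groundspeed 247.1 kt
Leg 3: heading 186.3°; drift -1.4° → track 184.9°, groundspeed 247.4 kt
Leg 4: heading 302.9°; drift +0.7° → track 303.6°, groundspeed 242.8 kt
Leg 5: heading 41.7°; drift +1.0° → track 42.7°, groundspeed 251.8 kt

Leg 1: track=86.6°, groundspeed=253.9 kt
Leg 2: track=353.7°, groundspeed=247.1 kt
Leg 3: track=184.9°, groundspeed=247.4 kt
Leg 4: track=303.6°, groundspeed=242.8 kt
Leg 5: track=42.7°, groundspeed=251.8 kt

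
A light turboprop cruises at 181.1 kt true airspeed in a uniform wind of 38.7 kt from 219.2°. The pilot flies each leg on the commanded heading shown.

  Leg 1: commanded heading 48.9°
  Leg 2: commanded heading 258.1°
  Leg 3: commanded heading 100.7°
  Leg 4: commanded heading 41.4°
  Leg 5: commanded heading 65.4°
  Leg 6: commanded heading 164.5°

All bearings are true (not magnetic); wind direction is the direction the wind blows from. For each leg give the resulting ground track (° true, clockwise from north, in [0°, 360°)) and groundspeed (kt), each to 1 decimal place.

Leg 1: heading 48.9°; drift -1.7° → track 47.2°, groundspeed 219.3 kt
Leg 2: heading 258.1°; drift +9.1° → track 267.2°, groundspeed 152.9 kt
Leg 3: heading 100.7°; drift -9.7° → track 91.0°, groundspeed 202.4 kt
Leg 4: heading 41.4°; drift -0.4° → track 41.0°, groundspeed 219.8 kt
Leg 5: heading 65.4°; drift -4.5° → track 60.9°, groundspeed 216.5 kt
Leg 6: heading 164.5°; drift -11.3° → track 153.2°, groundspeed 161.8 kt

Leg 1: track=47.2°, groundspeed=219.3 kt
Leg 2: track=267.2°, groundspeed=152.9 kt
Leg 3: track=91.0°, groundspeed=202.4 kt
Leg 4: track=41.0°, groundspeed=219.8 kt
Leg 5: track=60.9°, groundspeed=216.5 kt
Leg 6: track=153.2°, groundspeed=161.8 kt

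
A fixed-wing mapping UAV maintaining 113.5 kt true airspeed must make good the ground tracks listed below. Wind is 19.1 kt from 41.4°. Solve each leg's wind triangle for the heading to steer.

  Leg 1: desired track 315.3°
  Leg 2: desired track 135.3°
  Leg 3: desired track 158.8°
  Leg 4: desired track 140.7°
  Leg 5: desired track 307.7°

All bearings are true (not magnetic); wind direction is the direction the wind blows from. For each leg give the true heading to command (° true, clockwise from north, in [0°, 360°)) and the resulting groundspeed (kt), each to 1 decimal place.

Leg 1: desired track 315.3°; wind correction +9.7° → command heading 325.0°, groundspeed 110.6 kt
Leg 2: desired track 135.3°; wind correction -9.7° → command heading 125.6°, groundspeed 113.2 kt
Leg 3: desired track 158.8°; wind correction -8.6° → command heading 150.2°, groundspeed 121.0 kt
Leg 4: desired track 140.7°; wind correction -9.6° → command heading 131.1°, groundspeed 115.0 kt
Leg 5: desired track 307.7°; wind correction +9.7° → command heading 317.4°, groundspeed 113.1 kt

Leg 1: heading=325.0°, groundspeed=110.6 kt
Leg 2: heading=125.6°, groundspeed=113.2 kt
Leg 3: heading=150.2°, groundspeed=121.0 kt
Leg 4: heading=131.1°, groundspeed=115.0 kt
Leg 5: heading=317.4°, groundspeed=113.1 kt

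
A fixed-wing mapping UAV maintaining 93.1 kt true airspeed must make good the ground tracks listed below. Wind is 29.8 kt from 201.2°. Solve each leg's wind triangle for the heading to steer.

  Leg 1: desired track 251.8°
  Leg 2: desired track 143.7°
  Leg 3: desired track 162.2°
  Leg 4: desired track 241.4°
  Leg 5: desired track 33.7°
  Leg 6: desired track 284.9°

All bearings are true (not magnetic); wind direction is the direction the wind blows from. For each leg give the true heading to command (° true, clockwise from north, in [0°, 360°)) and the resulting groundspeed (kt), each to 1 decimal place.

Leg 1: desired track 251.8°; wind correction -14.3° → command heading 237.5°, groundspeed 71.3 kt
Leg 2: desired track 143.7°; wind correction +15.7° → command heading 159.4°, groundspeed 73.6 kt
Leg 3: desired track 162.2°; wind correction +11.6° → command heading 173.8°, groundspeed 68.0 kt
Leg 4: desired track 241.4°; wind correction -11.9° → command heading 229.5°, groundspeed 68.3 kt
Leg 5: desired track 33.7°; wind correction +4.0° → command heading 37.7°, groundspeed 122.0 kt
Leg 6: desired track 284.9°; wind correction -18.6° → command heading 266.3°, groundspeed 85.0 kt

Leg 1: heading=237.5°, groundspeed=71.3 kt
Leg 2: heading=159.4°, groundspeed=73.6 kt
Leg 3: heading=173.8°, groundspeed=68.0 kt
Leg 4: heading=229.5°, groundspeed=68.3 kt
Leg 5: heading=37.7°, groundspeed=122.0 kt
Leg 6: heading=266.3°, groundspeed=85.0 kt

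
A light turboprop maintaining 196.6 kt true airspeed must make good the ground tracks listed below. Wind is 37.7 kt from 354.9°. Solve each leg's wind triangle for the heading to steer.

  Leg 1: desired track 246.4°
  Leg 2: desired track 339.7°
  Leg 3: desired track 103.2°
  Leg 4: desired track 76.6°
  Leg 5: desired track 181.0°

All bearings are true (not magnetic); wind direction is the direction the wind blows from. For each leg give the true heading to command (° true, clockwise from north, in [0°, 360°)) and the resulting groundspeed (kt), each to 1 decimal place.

Leg 1: desired track 246.4°; wind correction +10.5° → command heading 256.9°, groundspeed 205.3 kt
Leg 2: desired track 339.7°; wind correction +2.9° → command heading 342.6°, groundspeed 160.0 kt
Leg 3: desired track 103.2°; wind correction -10.5° → command heading 92.7°, groundspeed 205.2 kt
Leg 4: desired track 76.6°; wind correction -10.9° → command heading 65.7°, groundspeed 187.6 kt
Leg 5: desired track 181.0°; wind correction +1.2° → command heading 182.2°, groundspeed 234.0 kt

Leg 1: heading=256.9°, groundspeed=205.3 kt
Leg 2: heading=342.6°, groundspeed=160.0 kt
Leg 3: heading=92.7°, groundspeed=205.2 kt
Leg 4: heading=65.7°, groundspeed=187.6 kt
Leg 5: heading=182.2°, groundspeed=234.0 kt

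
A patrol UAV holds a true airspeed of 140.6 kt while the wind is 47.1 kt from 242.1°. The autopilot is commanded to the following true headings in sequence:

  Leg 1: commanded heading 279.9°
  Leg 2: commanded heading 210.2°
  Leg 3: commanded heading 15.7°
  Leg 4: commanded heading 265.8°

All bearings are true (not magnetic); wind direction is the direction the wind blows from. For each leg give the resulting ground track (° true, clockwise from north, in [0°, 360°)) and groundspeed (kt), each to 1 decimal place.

Leg 1: track=295.5°, groundspeed=107.3 kt
Leg 2: track=196.3°, groundspeed=103.6 kt
Leg 3: track=26.8°, groundspeed=176.4 kt
Leg 4: track=276.8°, groundspeed=99.3 kt

Leg 1: heading 279.9°; drift +15.6° → track 295.5°, groundspeed 107.3 kt
Leg 2: heading 210.2°; drift -13.9° → track 196.3°, groundspeed 103.6 kt
Leg 3: heading 15.7°; drift +11.1° → track 26.8°, groundspeed 176.4 kt
Leg 4: heading 265.8°; drift +11.0° → track 276.8°, groundspeed 99.3 kt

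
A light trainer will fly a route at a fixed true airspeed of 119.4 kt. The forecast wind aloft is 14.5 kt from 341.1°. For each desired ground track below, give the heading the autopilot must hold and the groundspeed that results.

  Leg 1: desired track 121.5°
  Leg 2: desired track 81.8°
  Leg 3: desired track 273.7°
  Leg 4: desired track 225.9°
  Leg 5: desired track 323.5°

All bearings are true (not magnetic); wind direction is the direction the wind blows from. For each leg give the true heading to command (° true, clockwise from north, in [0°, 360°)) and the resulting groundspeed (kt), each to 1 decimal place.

Leg 1: desired track 121.5°; wind correction -4.4° → command heading 117.1°, groundspeed 130.2 kt
Leg 2: desired track 81.8°; wind correction -6.9° → command heading 74.9°, groundspeed 121.2 kt
Leg 3: desired track 273.7°; wind correction +6.4° → command heading 280.1°, groundspeed 113.1 kt
Leg 4: desired track 225.9°; wind correction +6.3° → command heading 232.2°, groundspeed 124.9 kt
Leg 5: desired track 323.5°; wind correction +2.1° → command heading 325.6°, groundspeed 105.5 kt

Leg 1: heading=117.1°, groundspeed=130.2 kt
Leg 2: heading=74.9°, groundspeed=121.2 kt
Leg 3: heading=280.1°, groundspeed=113.1 kt
Leg 4: heading=232.2°, groundspeed=124.9 kt
Leg 5: heading=325.6°, groundspeed=105.5 kt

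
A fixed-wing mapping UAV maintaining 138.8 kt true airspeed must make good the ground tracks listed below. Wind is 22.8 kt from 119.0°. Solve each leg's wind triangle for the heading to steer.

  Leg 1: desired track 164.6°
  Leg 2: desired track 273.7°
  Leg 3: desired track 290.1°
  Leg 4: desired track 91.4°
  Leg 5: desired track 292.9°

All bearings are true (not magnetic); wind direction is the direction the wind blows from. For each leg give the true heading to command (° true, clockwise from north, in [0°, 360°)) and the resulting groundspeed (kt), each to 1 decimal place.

Leg 1: heading=157.9°, groundspeed=121.9 kt
Leg 2: heading=269.7°, groundspeed=159.1 kt
Leg 3: heading=288.6°, groundspeed=161.3 kt
Leg 4: heading=95.8°, groundspeed=118.2 kt
Leg 5: heading=291.9°, groundspeed=161.4 kt

Leg 1: desired track 164.6°; wind correction -6.7° → command heading 157.9°, groundspeed 121.9 kt
Leg 2: desired track 273.7°; wind correction -4.0° → command heading 269.7°, groundspeed 159.1 kt
Leg 3: desired track 290.1°; wind correction -1.5° → command heading 288.6°, groundspeed 161.3 kt
Leg 4: desired track 91.4°; wind correction +4.4° → command heading 95.8°, groundspeed 118.2 kt
Leg 5: desired track 292.9°; wind correction -1.0° → command heading 291.9°, groundspeed 161.4 kt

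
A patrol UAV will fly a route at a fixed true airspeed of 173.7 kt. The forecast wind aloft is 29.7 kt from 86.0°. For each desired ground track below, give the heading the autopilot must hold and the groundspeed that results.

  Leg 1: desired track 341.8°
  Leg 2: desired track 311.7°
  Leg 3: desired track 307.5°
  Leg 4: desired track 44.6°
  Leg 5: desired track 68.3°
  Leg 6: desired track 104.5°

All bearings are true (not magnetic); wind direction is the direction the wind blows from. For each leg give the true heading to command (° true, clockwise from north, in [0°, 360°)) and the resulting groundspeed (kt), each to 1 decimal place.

Leg 1: desired track 341.8°; wind correction +9.5° → command heading 351.3°, groundspeed 178.6 kt
Leg 2: desired track 311.7°; wind correction +7.0° → command heading 318.7°, groundspeed 193.1 kt
Leg 3: desired track 307.5°; wind correction +6.5° → command heading 314.0°, groundspeed 194.8 kt
Leg 4: desired track 44.6°; wind correction +6.5° → command heading 51.1°, groundspeed 150.3 kt
Leg 5: desired track 68.3°; wind correction +3.0° → command heading 71.3°, groundspeed 145.2 kt
Leg 6: desired track 104.5°; wind correction -3.1° → command heading 101.4°, groundspeed 145.3 kt

Leg 1: heading=351.3°, groundspeed=178.6 kt
Leg 2: heading=318.7°, groundspeed=193.1 kt
Leg 3: heading=314.0°, groundspeed=194.8 kt
Leg 4: heading=51.1°, groundspeed=150.3 kt
Leg 5: heading=71.3°, groundspeed=145.2 kt
Leg 6: heading=101.4°, groundspeed=145.3 kt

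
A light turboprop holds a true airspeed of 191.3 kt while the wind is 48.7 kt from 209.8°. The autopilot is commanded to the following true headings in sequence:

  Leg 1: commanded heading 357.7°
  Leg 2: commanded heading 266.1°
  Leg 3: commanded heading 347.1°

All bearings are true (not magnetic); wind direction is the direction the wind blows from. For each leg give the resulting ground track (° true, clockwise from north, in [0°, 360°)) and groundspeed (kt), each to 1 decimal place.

Leg 1: track=4.0°, groundspeed=234.0 kt
Leg 2: track=280.0°, groundspeed=169.2 kt
Leg 3: track=355.4°, groundspeed=229.5 kt

Leg 1: heading 357.7°; drift +6.3° → track 4.0°, groundspeed 234.0 kt
Leg 2: heading 266.1°; drift +13.9° → track 280.0°, groundspeed 169.2 kt
Leg 3: heading 347.1°; drift +8.3° → track 355.4°, groundspeed 229.5 kt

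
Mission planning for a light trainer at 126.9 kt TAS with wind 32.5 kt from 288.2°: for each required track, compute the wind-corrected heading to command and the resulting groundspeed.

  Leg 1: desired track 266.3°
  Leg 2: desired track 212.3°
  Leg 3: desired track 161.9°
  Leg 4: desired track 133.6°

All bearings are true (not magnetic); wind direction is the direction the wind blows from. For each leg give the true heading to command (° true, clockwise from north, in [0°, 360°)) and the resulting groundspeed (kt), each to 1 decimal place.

Leg 1: heading=271.8°, groundspeed=96.2 kt
Leg 2: heading=226.7°, groundspeed=115.0 kt
Leg 3: heading=173.8°, groundspeed=143.4 kt
Leg 4: heading=139.9°, groundspeed=155.5 kt

Leg 1: desired track 266.3°; wind correction +5.5° → command heading 271.8°, groundspeed 96.2 kt
Leg 2: desired track 212.3°; wind correction +14.4° → command heading 226.7°, groundspeed 115.0 kt
Leg 3: desired track 161.9°; wind correction +11.9° → command heading 173.8°, groundspeed 143.4 kt
Leg 4: desired track 133.6°; wind correction +6.3° → command heading 139.9°, groundspeed 155.5 kt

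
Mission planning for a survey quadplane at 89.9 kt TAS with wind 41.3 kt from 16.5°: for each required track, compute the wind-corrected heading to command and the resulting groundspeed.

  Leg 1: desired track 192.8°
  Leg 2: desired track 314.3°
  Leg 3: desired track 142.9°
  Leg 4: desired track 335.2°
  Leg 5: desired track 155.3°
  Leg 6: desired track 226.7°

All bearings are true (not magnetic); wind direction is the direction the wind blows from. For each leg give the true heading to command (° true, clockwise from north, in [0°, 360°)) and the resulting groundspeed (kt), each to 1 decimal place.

Leg 1: heading=191.1°, groundspeed=131.1 kt
Leg 2: heading=338.3°, groundspeed=62.9 kt
Leg 3: heading=121.2°, groundspeed=108.0 kt
Leg 4: heading=352.9°, groundspeed=54.6 kt
Leg 5: heading=137.7°, groundspeed=116.8 kt
Leg 6: heading=240.1°, groundspeed=123.2 kt

Leg 1: desired track 192.8°; wind correction -1.7° → command heading 191.1°, groundspeed 131.1 kt
Leg 2: desired track 314.3°; wind correction +24.0° → command heading 338.3°, groundspeed 62.9 kt
Leg 3: desired track 142.9°; wind correction -21.7° → command heading 121.2°, groundspeed 108.0 kt
Leg 4: desired track 335.2°; wind correction +17.7° → command heading 352.9°, groundspeed 54.6 kt
Leg 5: desired track 155.3°; wind correction -17.6° → command heading 137.7°, groundspeed 116.8 kt
Leg 6: desired track 226.7°; wind correction +13.4° → command heading 240.1°, groundspeed 123.2 kt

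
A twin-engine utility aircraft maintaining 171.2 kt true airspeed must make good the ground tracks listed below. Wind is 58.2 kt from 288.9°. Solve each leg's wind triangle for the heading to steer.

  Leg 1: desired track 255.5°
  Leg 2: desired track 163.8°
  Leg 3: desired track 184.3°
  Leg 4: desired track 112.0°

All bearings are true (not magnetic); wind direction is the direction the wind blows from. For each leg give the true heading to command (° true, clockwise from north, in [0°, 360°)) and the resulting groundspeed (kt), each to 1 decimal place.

Leg 1: heading=266.3°, groundspeed=119.6 kt
Leg 2: heading=179.9°, groundspeed=197.9 kt
Leg 3: heading=203.5°, groundspeed=176.3 kt
Leg 4: heading=113.1°, groundspeed=229.3 kt

Leg 1: desired track 255.5°; wind correction +10.8° → command heading 266.3°, groundspeed 119.6 kt
Leg 2: desired track 163.8°; wind correction +16.1° → command heading 179.9°, groundspeed 197.9 kt
Leg 3: desired track 184.3°; wind correction +19.2° → command heading 203.5°, groundspeed 176.3 kt
Leg 4: desired track 112.0°; wind correction +1.1° → command heading 113.1°, groundspeed 229.3 kt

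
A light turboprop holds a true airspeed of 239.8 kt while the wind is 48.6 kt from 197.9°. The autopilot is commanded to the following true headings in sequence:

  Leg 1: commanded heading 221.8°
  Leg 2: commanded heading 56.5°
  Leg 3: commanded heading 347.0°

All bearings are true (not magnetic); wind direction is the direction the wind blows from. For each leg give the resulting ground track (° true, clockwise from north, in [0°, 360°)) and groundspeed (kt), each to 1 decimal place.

Leg 1: heading 221.8°; drift +5.8° → track 227.6°, groundspeed 196.4 kt
Leg 2: heading 56.5°; drift -6.2° → track 50.3°, groundspeed 279.4 kt
Leg 3: heading 347.0°; drift +5.1° → track 352.1°, groundspeed 282.6 kt

Leg 1: track=227.6°, groundspeed=196.4 kt
Leg 2: track=50.3°, groundspeed=279.4 kt
Leg 3: track=352.1°, groundspeed=282.6 kt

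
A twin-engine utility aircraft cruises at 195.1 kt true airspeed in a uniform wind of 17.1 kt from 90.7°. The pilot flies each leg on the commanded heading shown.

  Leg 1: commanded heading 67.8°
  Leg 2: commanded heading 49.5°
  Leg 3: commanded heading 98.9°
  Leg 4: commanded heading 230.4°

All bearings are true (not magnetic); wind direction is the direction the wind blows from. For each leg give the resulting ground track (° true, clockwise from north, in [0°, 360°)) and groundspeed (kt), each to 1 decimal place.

Leg 1: track=65.7°, groundspeed=179.5 kt
Leg 2: track=46.0°, groundspeed=182.6 kt
Leg 3: track=99.7°, groundspeed=178.2 kt
Leg 4: track=233.4°, groundspeed=208.4 kt

Leg 1: heading 67.8°; drift -2.1° → track 65.7°, groundspeed 179.5 kt
Leg 2: heading 49.5°; drift -3.5° → track 46.0°, groundspeed 182.6 kt
Leg 3: heading 98.9°; drift +0.8° → track 99.7°, groundspeed 178.2 kt
Leg 4: heading 230.4°; drift +3.0° → track 233.4°, groundspeed 208.4 kt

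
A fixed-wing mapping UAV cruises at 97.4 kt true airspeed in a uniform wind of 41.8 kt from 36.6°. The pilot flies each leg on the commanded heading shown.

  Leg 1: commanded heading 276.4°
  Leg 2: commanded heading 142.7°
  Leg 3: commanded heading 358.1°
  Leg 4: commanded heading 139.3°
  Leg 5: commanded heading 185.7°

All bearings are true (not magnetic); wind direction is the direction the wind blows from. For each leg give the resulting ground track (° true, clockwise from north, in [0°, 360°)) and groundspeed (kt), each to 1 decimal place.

Leg 1: track=259.4°, groundspeed=123.8 kt
Leg 2: track=162.9°, groundspeed=116.2 kt
Leg 3: track=336.2°, groundspeed=69.7 kt
Leg 4: track=160.2°, groundspeed=114.1 kt
Leg 5: track=194.9°, groundspeed=135.0 kt

Leg 1: heading 276.4°; drift -17.0° → track 259.4°, groundspeed 123.8 kt
Leg 2: heading 142.7°; drift +20.2° → track 162.9°, groundspeed 116.2 kt
Leg 3: heading 358.1°; drift -21.9° → track 336.2°, groundspeed 69.7 kt
Leg 4: heading 139.3°; drift +20.9° → track 160.2°, groundspeed 114.1 kt
Leg 5: heading 185.7°; drift +9.2° → track 194.9°, groundspeed 135.0 kt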